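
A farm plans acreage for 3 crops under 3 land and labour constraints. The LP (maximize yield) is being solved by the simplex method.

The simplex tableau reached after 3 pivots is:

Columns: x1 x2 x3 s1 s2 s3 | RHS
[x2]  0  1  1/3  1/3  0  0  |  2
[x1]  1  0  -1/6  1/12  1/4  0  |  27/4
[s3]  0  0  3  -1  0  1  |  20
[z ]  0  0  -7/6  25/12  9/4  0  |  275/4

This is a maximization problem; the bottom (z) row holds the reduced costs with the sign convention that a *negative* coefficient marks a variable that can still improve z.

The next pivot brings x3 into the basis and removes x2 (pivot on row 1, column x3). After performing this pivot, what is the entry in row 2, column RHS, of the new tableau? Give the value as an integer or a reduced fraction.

31/4

Pivot element is row 1, column x3: 1/3.
Normalize row 1: new (row 1, RHS) = 2/(1/3) = 6.
row 2 ← row 2 − (-1/6)·(new row 1): 27/4 − (-1/6)·6 = 31/4.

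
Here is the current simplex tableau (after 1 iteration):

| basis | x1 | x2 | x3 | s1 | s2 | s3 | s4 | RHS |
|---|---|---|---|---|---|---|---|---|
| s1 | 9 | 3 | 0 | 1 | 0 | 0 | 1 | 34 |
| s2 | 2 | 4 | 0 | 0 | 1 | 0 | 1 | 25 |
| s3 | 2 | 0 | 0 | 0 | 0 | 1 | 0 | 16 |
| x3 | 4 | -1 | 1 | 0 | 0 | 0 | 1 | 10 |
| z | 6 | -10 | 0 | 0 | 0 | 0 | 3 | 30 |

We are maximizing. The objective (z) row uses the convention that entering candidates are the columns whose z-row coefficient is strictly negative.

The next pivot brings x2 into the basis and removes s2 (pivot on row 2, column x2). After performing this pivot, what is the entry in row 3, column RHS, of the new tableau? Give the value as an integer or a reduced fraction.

16

Pivot element is row 2, column x2: 4.
Normalize row 2: new (row 2, RHS) = 25/4 = 25/4.
row 3 ← row 3 − 0·(new row 2): 16 − 0·(25/4) = 16.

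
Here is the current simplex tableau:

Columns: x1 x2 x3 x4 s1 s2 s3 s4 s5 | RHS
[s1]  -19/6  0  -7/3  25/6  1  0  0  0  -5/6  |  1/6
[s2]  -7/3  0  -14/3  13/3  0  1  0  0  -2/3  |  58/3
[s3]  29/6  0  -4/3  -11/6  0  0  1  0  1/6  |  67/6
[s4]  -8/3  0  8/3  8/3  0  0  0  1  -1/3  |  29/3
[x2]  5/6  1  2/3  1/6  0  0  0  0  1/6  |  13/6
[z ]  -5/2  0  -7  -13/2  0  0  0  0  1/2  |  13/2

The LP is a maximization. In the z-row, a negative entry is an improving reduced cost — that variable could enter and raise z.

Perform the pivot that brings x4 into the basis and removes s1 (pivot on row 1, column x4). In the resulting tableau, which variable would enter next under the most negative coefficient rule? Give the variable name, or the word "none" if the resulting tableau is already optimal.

Pivot element 25/6. New z-row = old z-row − (-13/2)·(row 1/(25/6)).
Updated z-row coefficients: x1: -186/25, x2: 0, x3: -266/25, x4: 0, s1: 39/25, s2: 0, s3: 0, s4: 0, s5: -4/5.
The most negative is -266/25 in column x3, so x3 would enter next.

x3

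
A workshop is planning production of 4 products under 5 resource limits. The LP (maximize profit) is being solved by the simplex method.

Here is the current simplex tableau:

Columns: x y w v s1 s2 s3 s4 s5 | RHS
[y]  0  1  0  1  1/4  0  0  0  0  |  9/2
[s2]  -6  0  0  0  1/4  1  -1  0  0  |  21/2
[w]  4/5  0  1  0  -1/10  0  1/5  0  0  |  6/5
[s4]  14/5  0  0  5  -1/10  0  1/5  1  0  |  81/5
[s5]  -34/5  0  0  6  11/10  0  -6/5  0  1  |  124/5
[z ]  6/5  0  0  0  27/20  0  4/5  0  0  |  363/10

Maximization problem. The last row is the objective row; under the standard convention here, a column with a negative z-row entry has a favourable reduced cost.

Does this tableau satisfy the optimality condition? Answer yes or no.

yes

No objective-row coefficient is strictly negative, so no entering variable exists; the tableau is optimal.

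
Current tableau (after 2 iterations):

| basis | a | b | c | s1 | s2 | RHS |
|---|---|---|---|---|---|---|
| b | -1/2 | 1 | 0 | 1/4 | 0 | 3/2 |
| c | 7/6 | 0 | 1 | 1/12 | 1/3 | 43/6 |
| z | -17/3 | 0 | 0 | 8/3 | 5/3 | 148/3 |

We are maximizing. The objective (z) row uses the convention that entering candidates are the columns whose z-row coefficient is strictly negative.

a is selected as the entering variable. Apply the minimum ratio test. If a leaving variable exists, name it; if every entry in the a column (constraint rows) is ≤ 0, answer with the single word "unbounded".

Ratios: row 1 (b): entry -1/2 ≤ 0, skip; row 2 (c): (43/6)/(7/6) = 43/7.
Minimum ratio is in the c row, so c leaves.

c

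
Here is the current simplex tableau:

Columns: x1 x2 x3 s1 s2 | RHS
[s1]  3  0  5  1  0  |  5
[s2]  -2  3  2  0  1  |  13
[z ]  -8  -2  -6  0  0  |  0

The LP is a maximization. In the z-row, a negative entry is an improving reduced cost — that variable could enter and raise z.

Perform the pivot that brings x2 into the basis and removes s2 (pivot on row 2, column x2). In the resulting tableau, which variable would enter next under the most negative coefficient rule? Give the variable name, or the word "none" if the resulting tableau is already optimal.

Pivot element 3. New z-row = old z-row − (-2)·(row 2/3).
Updated z-row coefficients: x1: -28/3, x2: 0, x3: -14/3, s1: 0, s2: 2/3.
The most negative is -28/3 in column x1, so x1 would enter next.

x1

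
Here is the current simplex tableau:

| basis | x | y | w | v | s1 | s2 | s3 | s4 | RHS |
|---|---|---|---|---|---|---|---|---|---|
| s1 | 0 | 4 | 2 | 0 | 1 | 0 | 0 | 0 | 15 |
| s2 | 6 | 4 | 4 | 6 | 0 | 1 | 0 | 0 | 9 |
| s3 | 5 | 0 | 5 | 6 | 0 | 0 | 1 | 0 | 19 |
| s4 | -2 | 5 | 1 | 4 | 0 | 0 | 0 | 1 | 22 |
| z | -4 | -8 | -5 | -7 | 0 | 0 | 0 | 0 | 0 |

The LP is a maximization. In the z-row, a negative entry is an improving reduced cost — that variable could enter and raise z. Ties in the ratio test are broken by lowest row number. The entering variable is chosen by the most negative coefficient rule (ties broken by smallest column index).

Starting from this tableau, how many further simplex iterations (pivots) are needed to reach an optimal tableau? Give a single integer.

pivot: y in, s2 out → z = 18
No improving column remains; optimal.

1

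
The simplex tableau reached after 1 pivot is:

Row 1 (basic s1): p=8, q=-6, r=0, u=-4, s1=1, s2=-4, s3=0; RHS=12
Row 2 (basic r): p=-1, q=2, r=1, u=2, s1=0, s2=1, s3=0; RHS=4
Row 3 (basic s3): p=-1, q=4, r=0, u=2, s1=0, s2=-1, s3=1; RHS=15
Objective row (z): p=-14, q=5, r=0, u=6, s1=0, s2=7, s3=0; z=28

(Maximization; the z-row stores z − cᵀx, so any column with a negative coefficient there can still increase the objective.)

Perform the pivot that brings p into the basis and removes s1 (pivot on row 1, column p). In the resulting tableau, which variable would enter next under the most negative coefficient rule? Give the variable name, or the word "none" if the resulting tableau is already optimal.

q

Pivot element 8. New z-row = old z-row − (-14)·(row 1/8).
Updated z-row coefficients: p: 0, q: -11/2, r: 0, u: -1, s1: 7/4, s2: 0, s3: 0.
The most negative is -11/2 in column q, so q would enter next.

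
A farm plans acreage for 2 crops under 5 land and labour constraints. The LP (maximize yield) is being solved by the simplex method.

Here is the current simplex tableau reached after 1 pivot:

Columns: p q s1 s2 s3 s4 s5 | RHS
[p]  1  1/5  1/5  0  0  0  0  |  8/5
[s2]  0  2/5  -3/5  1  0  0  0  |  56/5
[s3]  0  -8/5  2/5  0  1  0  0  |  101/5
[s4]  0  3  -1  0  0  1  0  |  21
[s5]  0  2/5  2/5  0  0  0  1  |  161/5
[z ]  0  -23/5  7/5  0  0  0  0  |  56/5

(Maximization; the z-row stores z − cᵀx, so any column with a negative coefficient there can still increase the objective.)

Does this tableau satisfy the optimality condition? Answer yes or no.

no

Column q has objective-row coefficient -23/5, which is negative; an improving pivot exists, so not yet optimal.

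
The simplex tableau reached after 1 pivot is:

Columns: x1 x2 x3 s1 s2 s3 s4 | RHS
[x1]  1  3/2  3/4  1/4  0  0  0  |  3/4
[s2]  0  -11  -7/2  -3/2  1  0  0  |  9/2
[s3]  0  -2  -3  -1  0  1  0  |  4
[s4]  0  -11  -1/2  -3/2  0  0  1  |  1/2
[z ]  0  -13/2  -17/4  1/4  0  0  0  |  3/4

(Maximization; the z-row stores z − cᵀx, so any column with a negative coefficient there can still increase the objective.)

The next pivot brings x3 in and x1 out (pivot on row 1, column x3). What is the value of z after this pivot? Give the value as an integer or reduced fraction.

5

Minimum ratio for x3: (3/4)/(3/4) = 1.
z changes by −(z-row coeff of x3)·ratio = −(-17/4)·1 = 17/4.
New z = 3/4 + (17/4) = 5.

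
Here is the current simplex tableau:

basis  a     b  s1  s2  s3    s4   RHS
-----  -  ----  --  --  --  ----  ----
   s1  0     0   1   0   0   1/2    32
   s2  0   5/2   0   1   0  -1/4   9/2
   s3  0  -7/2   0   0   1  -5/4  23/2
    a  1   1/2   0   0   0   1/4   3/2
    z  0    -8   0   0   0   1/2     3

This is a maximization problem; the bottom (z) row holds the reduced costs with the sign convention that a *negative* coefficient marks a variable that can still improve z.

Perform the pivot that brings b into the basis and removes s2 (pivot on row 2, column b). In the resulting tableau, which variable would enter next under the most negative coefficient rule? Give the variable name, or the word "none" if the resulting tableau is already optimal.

s4

Pivot element 5/2. New z-row = old z-row − (-8)·(row 2/(5/2)).
Updated z-row coefficients: a: 0, b: 0, s1: 0, s2: 16/5, s3: 0, s4: -3/10.
The most negative is -3/10 in column s4, so s4 would enter next.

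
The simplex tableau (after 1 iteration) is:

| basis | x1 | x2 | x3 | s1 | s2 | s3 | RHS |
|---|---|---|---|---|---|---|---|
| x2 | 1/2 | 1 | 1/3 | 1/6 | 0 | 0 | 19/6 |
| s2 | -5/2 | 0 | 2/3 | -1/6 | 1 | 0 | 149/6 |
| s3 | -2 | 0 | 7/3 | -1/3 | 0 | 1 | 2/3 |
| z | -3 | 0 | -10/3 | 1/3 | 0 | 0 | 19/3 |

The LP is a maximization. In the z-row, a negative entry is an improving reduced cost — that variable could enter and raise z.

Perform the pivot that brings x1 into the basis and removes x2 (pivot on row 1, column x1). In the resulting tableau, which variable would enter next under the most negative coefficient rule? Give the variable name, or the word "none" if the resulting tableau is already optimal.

x3

Pivot element 1/2. New z-row = old z-row − (-3)·(row 1/(1/2)).
Updated z-row coefficients: x1: 0, x2: 6, x3: -4/3, s1: 4/3, s2: 0, s3: 0.
The most negative is -4/3 in column x3, so x3 would enter next.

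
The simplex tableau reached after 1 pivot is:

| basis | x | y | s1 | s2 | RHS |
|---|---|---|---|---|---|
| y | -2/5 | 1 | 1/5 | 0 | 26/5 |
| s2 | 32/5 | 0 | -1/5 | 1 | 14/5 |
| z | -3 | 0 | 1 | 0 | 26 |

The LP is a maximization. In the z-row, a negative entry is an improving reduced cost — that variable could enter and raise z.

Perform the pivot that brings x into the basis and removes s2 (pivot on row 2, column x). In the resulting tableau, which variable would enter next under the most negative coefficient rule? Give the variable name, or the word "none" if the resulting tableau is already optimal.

Pivot element 32/5. New z-row = old z-row − (-3)·(row 2/(32/5)).
Updated z-row coefficients: x: 0, y: 0, s1: 29/32, s2: 15/32.
No coefficient is strictly negative; the tableau after this pivot is optimal.

none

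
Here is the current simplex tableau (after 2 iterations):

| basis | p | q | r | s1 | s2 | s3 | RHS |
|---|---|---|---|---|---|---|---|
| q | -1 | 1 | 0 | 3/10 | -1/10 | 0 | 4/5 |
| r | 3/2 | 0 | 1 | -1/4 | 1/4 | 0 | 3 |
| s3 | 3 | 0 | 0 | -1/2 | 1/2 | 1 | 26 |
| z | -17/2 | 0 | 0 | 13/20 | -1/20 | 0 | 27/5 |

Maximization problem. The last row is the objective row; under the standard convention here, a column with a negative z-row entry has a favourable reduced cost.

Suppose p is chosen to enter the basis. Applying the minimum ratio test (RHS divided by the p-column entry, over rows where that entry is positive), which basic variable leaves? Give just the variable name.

Ratios: row 1 (q): entry -1 ≤ 0, skip; row 2 (r): 3/(3/2) = 2; row 3 (s3): 26/3 = 26/3.
Minimum ratio 2 is in the r row, so r leaves.

r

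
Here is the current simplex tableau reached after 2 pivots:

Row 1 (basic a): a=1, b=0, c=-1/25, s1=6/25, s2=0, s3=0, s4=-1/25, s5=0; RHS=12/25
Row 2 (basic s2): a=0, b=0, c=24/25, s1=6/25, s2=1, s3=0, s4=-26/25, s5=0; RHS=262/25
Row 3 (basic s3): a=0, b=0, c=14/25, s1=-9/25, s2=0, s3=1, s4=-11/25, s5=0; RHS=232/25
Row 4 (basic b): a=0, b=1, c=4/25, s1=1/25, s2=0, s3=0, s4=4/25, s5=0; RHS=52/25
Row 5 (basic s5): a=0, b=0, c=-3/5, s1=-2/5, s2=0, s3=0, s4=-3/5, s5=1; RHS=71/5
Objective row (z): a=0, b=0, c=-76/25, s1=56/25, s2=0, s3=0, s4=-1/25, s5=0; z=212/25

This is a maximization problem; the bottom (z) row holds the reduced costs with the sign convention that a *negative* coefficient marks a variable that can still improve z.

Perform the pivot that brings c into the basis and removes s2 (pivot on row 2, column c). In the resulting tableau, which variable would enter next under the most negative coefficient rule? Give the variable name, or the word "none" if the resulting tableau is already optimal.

Pivot element 24/25. New z-row = old z-row − (-76/25)·(row 2/(24/25)).
Updated z-row coefficients: a: 0, b: 0, c: 0, s1: 3, s2: 19/6, s3: 0, s4: -10/3, s5: 0.
The most negative is -10/3 in column s4, so s4 would enter next.

s4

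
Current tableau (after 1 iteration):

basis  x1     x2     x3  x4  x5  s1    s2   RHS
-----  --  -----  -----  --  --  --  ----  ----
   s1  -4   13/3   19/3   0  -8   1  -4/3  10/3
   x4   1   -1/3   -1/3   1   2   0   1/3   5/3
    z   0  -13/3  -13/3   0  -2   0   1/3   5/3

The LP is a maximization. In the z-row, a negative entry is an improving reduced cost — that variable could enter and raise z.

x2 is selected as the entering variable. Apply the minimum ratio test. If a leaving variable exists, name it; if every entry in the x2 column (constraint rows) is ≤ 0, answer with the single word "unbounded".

Ratios: row 1 (s1): (10/3)/(13/3) = 10/13; row 2 (x4): entry -1/3 ≤ 0, skip.
Minimum ratio is in the s1 row, so s1 leaves.

s1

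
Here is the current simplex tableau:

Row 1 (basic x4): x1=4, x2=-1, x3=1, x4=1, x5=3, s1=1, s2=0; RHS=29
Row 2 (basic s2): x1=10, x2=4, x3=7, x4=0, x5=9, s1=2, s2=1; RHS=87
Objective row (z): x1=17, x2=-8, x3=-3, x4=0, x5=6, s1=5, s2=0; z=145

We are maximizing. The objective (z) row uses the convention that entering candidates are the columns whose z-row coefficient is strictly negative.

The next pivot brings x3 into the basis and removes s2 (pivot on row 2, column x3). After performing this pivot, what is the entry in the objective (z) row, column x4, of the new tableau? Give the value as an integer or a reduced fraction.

Pivot element is row 2, column x3: 7.
Normalize row 2: new (row 2, x4) = 0/7 = 0.
z-row ← z-row − (-3)·(new row 2): 0 − (-3)·0 = 0.

0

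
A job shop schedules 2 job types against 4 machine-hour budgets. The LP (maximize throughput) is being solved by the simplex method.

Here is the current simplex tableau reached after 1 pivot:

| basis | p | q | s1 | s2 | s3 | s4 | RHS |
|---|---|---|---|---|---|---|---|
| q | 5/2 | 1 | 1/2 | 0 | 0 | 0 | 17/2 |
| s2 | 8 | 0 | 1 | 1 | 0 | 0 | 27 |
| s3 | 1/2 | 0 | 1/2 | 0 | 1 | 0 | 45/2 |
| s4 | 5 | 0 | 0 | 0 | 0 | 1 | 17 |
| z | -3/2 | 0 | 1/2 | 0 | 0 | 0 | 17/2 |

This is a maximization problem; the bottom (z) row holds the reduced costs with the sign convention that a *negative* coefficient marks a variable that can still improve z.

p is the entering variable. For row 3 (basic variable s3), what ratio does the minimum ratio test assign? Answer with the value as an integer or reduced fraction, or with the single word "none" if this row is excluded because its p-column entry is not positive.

Ratio = RHS / (p entry) = (45/2) / (1/2) = 45.

45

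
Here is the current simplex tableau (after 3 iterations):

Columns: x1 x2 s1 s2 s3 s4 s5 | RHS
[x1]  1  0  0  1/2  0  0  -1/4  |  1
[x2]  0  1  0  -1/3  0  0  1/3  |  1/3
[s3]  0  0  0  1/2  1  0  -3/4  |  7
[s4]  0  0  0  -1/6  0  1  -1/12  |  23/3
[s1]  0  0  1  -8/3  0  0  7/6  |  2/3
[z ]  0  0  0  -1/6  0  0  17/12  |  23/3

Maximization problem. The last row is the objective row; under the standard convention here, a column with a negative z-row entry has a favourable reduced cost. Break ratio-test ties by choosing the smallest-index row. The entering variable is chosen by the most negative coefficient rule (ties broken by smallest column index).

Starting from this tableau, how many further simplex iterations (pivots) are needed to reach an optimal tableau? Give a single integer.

pivot: s2 in, x1 out → z = 8
No improving column remains; optimal.

1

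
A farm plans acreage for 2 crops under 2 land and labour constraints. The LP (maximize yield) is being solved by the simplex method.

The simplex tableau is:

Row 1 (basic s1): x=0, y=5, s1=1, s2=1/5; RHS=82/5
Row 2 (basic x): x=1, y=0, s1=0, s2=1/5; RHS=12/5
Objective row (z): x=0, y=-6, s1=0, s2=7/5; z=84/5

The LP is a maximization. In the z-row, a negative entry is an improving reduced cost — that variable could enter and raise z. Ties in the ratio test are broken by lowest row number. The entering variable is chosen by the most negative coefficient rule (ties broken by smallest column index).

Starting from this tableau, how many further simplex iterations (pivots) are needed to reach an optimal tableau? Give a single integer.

1

pivot: y in, s1 out → z = 912/25
No improving column remains; optimal.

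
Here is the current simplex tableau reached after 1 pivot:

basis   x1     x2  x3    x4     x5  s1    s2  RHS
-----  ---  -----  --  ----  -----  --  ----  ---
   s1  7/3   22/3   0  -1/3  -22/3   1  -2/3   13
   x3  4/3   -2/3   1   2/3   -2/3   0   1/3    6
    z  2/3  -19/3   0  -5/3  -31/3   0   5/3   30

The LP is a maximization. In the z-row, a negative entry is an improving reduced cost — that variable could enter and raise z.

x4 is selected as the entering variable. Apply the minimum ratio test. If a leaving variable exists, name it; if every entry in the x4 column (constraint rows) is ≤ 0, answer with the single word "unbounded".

Ratios: row 1 (s1): entry -1/3 ≤ 0, skip; row 2 (x3): 6/(2/3) = 9.
Minimum ratio is in the x3 row, so x3 leaves.

x3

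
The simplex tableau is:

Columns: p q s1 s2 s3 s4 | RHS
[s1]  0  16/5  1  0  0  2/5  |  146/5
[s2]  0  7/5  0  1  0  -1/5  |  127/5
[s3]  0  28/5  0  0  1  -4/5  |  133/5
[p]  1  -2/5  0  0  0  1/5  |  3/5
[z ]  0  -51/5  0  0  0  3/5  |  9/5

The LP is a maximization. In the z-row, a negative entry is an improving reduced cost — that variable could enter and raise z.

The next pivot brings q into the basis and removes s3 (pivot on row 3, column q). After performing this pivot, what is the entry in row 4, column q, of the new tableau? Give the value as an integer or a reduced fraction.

Pivot element is row 3, column q: 28/5.
Normalize row 3: new (row 3, q) = (28/5)/(28/5) = 1.
row 4 ← row 4 − (-2/5)·(new row 3): -2/5 − (-2/5)·1 = 0.

0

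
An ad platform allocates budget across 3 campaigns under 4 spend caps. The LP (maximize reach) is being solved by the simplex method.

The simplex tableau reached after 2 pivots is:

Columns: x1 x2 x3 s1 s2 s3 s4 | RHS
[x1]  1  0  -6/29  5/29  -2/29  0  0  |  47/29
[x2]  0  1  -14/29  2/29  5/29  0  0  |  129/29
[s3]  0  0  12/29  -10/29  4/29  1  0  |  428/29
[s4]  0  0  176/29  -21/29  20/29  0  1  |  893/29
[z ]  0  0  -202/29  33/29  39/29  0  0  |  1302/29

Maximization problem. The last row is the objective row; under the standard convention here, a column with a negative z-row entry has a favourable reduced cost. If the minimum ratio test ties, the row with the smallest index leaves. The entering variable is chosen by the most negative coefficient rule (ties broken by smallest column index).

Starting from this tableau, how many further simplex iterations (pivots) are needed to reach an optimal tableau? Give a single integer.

pivot: x3 in, s4 out → z = 7061/88
No improving column remains; optimal.

1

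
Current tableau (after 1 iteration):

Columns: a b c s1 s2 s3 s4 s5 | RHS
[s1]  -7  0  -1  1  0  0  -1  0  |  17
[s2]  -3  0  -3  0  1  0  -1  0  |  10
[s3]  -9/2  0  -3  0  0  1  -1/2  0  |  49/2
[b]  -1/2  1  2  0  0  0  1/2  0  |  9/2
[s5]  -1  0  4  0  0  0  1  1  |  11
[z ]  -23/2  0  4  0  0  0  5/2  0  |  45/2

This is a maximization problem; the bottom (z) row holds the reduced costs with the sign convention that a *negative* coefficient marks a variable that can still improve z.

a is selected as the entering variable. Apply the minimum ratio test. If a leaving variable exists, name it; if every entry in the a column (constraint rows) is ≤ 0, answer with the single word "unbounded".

unbounded

a-column entries: row 1: -7, row 2: -3, row 3: -9/2, row 4: -1/2, row 5: -1. All ≤ 0, so a can increase without bound; the LP is unbounded in this direction.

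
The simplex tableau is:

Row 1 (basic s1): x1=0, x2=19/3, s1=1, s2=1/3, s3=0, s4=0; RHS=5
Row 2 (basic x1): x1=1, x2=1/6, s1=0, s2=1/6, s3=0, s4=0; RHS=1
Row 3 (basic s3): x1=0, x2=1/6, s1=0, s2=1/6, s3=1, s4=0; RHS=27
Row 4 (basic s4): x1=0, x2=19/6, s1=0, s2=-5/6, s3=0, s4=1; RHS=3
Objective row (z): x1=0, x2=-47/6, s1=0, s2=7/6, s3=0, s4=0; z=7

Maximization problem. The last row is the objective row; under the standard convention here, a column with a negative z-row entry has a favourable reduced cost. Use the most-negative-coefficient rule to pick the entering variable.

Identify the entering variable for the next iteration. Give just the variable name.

Objective-row coefficients: x1: 0, x2: -47/6, s1: 0, s2: 7/6, s3: 0, s4: 0.
The most negative is -47/6 in column x2, so x2 enters.

x2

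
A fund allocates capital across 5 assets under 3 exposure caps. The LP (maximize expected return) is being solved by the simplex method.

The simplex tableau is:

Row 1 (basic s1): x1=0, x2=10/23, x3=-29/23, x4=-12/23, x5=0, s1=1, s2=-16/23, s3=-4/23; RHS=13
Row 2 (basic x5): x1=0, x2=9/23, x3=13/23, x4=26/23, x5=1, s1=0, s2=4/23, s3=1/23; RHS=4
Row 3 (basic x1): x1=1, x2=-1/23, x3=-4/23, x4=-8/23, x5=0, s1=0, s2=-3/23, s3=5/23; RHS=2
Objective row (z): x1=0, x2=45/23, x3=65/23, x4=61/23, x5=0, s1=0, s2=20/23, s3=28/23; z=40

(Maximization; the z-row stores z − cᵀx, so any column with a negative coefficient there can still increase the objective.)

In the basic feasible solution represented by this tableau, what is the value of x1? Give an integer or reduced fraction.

x1 is basic (row 3); its value is the RHS of that row: 2.

2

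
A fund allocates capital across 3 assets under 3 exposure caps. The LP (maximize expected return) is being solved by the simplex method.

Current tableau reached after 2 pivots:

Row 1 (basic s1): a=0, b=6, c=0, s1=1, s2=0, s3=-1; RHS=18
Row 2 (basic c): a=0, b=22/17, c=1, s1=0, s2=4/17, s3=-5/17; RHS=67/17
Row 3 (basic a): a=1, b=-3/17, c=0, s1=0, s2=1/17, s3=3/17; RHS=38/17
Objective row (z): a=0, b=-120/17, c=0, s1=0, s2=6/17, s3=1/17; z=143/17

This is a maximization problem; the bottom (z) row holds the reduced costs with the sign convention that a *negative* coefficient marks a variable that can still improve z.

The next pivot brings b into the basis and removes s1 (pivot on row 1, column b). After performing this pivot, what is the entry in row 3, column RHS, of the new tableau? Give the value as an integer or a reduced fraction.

47/17

Pivot element is row 1, column b: 6.
Normalize row 1: new (row 1, RHS) = 18/6 = 3.
row 3 ← row 3 − (-3/17)·(new row 1): 38/17 − (-3/17)·3 = 47/17.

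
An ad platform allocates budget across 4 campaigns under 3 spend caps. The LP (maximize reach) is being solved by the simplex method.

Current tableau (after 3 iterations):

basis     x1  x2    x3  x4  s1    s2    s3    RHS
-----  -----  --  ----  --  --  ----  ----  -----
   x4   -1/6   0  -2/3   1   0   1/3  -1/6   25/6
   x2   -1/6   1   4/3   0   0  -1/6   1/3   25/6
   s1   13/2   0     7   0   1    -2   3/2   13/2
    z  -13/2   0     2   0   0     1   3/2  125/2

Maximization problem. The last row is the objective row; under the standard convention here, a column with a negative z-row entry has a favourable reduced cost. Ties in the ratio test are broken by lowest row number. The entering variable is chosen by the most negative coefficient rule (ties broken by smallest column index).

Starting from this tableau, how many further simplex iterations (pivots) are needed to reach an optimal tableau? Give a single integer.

2

pivot: x1 in, s1 out → z = 69
pivot: s2 in, x4 out → z = 928/11
No improving column remains; optimal.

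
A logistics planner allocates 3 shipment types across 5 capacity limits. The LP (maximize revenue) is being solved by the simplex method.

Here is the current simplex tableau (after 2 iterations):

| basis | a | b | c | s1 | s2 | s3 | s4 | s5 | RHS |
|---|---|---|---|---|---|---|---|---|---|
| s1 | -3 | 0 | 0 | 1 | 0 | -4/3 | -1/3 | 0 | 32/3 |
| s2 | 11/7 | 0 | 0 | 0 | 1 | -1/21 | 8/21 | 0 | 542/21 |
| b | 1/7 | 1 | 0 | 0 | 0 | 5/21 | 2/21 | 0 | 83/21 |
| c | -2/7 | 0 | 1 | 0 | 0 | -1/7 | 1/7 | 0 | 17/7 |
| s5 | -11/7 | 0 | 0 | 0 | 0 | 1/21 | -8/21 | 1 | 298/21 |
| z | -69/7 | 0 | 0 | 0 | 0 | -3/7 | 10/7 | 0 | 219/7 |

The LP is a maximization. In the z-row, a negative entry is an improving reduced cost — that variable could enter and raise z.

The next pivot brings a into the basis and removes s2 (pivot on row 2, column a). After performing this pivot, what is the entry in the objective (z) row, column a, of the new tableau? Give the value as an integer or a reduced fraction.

Pivot element is row 2, column a: 11/7.
Normalize row 2: new (row 2, a) = (11/7)/(11/7) = 1.
z-row ← z-row − (-69/7)·(new row 2): -69/7 − (-69/7)·1 = 0.

0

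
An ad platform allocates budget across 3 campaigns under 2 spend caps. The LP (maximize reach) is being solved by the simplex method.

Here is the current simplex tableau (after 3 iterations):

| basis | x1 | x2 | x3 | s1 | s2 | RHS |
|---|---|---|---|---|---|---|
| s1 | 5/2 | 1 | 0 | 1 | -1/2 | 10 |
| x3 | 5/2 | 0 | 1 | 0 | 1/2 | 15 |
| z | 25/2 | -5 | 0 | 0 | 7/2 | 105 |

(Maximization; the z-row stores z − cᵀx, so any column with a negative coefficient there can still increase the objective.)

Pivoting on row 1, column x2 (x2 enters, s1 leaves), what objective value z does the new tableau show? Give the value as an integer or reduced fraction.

Minimum ratio for x2: 10/1 = 10.
z changes by −(z-row coeff of x2)·ratio = −(-5)·10 = 50.
New z = 105 + 50 = 155.

155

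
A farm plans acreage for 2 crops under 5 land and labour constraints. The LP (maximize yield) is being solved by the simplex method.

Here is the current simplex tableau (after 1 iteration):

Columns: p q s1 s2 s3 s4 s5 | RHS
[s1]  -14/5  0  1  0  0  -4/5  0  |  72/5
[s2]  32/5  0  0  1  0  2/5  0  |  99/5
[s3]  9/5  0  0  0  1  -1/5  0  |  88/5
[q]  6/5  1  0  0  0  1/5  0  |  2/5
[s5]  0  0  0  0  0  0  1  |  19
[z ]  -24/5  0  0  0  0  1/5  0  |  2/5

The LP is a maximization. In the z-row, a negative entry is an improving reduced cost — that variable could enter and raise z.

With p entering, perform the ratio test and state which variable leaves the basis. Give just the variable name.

Ratios: row 1 (s1): entry -14/5 ≤ 0, skip; row 2 (s2): (99/5)/(32/5) = 99/32; row 3 (s3): (88/5)/(9/5) = 88/9; row 4 (q): (2/5)/(6/5) = 1/3; row 5 (s5): entry 0 ≤ 0, skip.
Minimum ratio 1/3 is in the q row, so q leaves.

q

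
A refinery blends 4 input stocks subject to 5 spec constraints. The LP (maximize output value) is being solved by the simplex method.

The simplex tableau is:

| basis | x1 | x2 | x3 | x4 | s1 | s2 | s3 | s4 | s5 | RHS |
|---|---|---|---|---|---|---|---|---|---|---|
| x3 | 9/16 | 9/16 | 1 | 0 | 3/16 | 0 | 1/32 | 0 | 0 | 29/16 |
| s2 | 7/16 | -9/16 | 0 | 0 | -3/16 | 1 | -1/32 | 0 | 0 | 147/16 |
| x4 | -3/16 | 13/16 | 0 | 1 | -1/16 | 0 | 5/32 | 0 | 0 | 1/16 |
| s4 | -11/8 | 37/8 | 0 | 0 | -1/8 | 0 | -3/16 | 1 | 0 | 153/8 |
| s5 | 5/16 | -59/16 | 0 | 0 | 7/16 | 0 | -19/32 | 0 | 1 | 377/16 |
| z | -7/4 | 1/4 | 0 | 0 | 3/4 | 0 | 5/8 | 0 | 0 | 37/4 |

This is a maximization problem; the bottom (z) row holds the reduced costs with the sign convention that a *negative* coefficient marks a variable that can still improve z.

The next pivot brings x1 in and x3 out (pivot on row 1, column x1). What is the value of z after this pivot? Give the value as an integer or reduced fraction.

134/9

Minimum ratio for x1: (29/16)/(9/16) = 29/9.
z changes by −(z-row coeff of x1)·ratio = −(-7/4)·(29/9) = 203/36.
New z = 37/4 + (203/36) = 134/9.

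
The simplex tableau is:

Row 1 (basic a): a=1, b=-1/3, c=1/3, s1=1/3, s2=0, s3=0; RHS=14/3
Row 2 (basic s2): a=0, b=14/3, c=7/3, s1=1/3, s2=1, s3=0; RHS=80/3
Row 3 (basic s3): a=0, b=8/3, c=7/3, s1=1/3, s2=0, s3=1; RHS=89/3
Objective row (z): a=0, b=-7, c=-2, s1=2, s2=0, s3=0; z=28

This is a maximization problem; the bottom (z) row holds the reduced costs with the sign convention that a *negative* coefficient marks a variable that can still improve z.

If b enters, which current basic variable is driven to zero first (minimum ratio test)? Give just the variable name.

Ratios: row 1 (a): entry -1/3 ≤ 0, skip; row 2 (s2): (80/3)/(14/3) = 40/7; row 3 (s3): (89/3)/(8/3) = 89/8.
Minimum ratio 40/7 is in the s2 row, so s2 leaves.

s2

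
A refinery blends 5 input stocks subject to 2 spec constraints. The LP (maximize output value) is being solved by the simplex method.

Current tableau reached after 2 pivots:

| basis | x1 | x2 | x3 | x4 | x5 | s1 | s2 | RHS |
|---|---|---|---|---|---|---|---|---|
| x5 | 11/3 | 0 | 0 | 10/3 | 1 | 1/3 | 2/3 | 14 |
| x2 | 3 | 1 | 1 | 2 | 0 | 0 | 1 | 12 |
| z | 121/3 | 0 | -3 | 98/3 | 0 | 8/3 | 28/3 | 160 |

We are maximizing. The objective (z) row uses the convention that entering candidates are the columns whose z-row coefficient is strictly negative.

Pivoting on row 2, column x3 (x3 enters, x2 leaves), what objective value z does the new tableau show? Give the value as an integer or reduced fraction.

196

Minimum ratio for x3: 12/1 = 12.
z changes by −(z-row coeff of x3)·ratio = −(-3)·12 = 36.
New z = 160 + 36 = 196.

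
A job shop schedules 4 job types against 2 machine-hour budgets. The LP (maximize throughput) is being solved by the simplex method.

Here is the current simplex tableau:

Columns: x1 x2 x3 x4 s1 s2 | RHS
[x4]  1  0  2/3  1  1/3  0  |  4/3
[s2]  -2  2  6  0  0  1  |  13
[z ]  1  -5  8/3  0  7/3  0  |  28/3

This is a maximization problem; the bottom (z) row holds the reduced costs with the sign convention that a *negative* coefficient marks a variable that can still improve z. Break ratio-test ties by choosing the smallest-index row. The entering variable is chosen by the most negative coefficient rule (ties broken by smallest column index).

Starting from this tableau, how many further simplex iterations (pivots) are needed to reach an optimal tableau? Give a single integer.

2

pivot: x2 in, s2 out → z = 251/6
pivot: x1 in, x4 out → z = 283/6
No improving column remains; optimal.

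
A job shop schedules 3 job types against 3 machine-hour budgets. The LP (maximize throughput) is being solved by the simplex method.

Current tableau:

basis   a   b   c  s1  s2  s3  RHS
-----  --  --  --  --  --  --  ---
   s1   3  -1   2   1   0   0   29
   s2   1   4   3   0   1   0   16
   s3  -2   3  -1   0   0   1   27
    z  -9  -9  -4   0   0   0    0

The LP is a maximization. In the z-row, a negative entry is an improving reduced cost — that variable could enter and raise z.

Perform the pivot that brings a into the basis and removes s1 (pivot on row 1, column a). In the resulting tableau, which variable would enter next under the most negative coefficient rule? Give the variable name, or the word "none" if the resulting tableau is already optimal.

Pivot element 3. New z-row = old z-row − (-9)·(row 1/3).
Updated z-row coefficients: a: 0, b: -12, c: 2, s1: 3, s2: 0, s3: 0.
The most negative is -12 in column b, so b would enter next.

b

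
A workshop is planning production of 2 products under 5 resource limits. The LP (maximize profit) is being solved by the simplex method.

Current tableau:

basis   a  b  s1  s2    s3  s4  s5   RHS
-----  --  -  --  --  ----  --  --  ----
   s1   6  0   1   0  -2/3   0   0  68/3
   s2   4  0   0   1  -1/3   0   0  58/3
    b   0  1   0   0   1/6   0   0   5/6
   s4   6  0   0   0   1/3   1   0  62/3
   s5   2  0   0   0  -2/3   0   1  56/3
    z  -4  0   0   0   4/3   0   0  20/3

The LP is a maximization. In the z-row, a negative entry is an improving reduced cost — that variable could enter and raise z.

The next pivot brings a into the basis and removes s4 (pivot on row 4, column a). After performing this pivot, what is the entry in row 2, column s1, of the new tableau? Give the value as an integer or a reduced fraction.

Pivot element is row 4, column a: 6.
Normalize row 4: new (row 4, s1) = 0/6 = 0.
row 2 ← row 2 − 4·(new row 4): 0 − 4·0 = 0.

0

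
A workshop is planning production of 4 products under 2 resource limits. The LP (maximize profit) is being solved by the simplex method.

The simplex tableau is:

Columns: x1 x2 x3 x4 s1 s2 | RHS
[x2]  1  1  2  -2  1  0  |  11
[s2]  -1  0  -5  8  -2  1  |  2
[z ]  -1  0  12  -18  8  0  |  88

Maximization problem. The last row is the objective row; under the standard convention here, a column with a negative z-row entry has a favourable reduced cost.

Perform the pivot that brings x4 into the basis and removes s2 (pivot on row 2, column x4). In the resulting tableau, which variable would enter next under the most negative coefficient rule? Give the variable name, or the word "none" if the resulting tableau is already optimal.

x1

Pivot element 8. New z-row = old z-row − (-18)·(row 2/8).
Updated z-row coefficients: x1: -13/4, x2: 0, x3: 3/4, x4: 0, s1: 7/2, s2: 9/4.
The most negative is -13/4 in column x1, so x1 would enter next.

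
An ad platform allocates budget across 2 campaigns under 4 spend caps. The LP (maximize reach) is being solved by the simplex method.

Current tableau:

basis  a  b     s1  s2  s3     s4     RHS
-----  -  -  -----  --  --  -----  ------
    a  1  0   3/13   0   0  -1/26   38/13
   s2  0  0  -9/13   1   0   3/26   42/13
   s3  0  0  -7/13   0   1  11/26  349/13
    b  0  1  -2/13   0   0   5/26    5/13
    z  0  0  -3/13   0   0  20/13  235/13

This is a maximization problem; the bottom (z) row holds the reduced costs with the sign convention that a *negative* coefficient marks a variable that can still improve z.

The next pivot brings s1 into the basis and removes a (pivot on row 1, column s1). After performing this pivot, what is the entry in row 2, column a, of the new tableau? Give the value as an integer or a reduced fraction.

Pivot element is row 1, column s1: 3/13.
Normalize row 1: new (row 1, a) = 1/(3/13) = 13/3.
row 2 ← row 2 − (-9/13)·(new row 1): 0 − (-9/13)·(13/3) = 3.

3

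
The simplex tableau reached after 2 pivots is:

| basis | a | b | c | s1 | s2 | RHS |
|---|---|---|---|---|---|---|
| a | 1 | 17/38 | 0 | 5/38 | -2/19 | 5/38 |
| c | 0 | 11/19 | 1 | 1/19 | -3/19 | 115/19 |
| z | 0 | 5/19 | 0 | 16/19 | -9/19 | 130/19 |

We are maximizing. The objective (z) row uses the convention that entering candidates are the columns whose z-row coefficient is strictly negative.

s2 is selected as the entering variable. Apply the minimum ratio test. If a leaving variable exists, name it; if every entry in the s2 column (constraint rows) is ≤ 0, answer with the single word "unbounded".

s2-column entries: row 1: -2/19, row 2: -3/19. All ≤ 0, so s2 can increase without bound; the LP is unbounded in this direction.

unbounded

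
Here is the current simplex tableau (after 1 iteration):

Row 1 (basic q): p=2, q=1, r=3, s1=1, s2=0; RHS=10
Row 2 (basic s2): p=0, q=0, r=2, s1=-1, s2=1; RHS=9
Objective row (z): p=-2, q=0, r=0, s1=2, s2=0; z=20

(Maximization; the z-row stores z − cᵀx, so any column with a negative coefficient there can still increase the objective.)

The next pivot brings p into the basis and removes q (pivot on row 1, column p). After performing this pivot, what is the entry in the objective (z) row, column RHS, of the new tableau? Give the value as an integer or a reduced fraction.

Pivot element is row 1, column p: 2.
Normalize row 1: new (row 1, RHS) = 10/2 = 5.
z-row ← z-row − (-2)·(new row 1): 20 − (-2)·5 = 30.

30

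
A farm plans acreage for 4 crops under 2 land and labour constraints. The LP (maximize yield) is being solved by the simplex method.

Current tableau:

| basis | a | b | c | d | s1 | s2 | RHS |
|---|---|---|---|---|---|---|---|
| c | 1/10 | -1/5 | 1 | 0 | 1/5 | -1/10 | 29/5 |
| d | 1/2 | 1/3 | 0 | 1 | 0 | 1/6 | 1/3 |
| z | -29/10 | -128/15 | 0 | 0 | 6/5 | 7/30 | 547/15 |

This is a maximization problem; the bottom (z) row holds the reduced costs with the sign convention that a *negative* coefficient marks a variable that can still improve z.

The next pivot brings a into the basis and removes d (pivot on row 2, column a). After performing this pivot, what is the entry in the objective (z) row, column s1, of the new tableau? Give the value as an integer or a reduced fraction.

6/5

Pivot element is row 2, column a: 1/2.
Normalize row 2: new (row 2, s1) = 0/(1/2) = 0.
z-row ← z-row − (-29/10)·(new row 2): 6/5 − (-29/10)·0 = 6/5.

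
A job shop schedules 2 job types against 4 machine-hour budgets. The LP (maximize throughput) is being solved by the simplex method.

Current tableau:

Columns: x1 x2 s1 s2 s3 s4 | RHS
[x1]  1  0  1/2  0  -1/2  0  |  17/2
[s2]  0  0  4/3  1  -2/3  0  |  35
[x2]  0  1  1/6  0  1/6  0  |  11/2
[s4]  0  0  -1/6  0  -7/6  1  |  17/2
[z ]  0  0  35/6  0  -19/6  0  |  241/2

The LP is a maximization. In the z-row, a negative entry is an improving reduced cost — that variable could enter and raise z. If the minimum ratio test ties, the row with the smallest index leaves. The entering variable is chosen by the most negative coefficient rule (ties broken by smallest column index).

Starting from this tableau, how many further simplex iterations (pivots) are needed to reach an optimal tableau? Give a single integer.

1

pivot: s3 in, x2 out → z = 225
No improving column remains; optimal.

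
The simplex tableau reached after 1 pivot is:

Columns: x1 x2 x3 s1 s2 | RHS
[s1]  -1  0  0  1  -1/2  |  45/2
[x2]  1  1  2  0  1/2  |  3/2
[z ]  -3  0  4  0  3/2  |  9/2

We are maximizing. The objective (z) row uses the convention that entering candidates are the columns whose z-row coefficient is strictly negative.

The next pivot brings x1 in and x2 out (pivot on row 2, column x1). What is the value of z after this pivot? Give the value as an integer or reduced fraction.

9

Minimum ratio for x1: (3/2)/1 = 3/2.
z changes by −(z-row coeff of x1)·ratio = −(-3)·(3/2) = 9/2.
New z = 9/2 + (9/2) = 9.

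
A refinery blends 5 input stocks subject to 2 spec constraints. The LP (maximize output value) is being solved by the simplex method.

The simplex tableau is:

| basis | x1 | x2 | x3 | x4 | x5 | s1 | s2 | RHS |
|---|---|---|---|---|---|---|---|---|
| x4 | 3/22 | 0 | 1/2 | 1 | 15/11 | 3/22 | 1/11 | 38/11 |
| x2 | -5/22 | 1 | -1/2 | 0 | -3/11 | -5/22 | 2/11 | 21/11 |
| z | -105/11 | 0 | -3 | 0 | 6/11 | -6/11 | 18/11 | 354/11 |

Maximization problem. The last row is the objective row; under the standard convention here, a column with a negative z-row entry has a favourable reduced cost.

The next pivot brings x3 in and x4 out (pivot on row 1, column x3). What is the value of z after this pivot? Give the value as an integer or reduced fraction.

Minimum ratio for x3: (38/11)/(1/2) = 76/11.
z changes by −(z-row coeff of x3)·ratio = −(-3)·(76/11) = 228/11.
New z = 354/11 + (228/11) = 582/11.

582/11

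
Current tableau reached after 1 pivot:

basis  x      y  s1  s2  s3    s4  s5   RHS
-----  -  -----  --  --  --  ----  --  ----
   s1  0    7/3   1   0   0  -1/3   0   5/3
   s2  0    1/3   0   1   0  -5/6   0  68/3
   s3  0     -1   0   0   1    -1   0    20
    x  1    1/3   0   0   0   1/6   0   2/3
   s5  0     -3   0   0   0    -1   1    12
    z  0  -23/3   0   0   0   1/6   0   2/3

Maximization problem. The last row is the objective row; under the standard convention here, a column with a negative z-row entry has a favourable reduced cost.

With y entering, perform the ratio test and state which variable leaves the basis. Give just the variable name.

s1

Ratios: row 1 (s1): (5/3)/(7/3) = 5/7; row 2 (s2): (68/3)/(1/3) = 68; row 3 (s3): entry -1 ≤ 0, skip; row 4 (x): (2/3)/(1/3) = 2; row 5 (s5): entry -3 ≤ 0, skip.
Minimum ratio 5/7 is in the s1 row, so s1 leaves.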